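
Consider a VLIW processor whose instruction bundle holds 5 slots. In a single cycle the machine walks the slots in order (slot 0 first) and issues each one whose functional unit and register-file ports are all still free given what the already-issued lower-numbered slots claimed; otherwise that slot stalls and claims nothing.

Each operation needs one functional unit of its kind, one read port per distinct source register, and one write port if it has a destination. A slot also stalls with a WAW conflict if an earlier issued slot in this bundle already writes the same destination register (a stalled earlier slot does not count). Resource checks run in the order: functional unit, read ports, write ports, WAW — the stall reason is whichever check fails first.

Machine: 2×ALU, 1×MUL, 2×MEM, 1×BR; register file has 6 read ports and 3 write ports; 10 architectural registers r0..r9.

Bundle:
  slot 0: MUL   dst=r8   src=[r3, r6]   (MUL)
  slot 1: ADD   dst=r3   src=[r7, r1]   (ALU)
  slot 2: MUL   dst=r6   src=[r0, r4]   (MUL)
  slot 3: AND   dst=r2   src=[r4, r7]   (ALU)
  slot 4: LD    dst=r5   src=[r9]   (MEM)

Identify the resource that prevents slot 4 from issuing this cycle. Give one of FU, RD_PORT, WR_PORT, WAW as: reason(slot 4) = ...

  0. MUL→r8 ⇒ go  {2A/0Mu/2Ld/1B | 4r 2w}
  1. ALU→r3 ⇒ go  {1A/0Mu/2Ld/1B | 2r 1w}
  2. MUL→r6 ⇒ no(FU)  {1A/0Mu/2Ld/1B | 2r 1w}
  3. ALU→r2 ⇒ go  {0A/0Mu/2Ld/1B | 0r 0w}
  4. MEM→r5 ⇒ no(RD_PORT)  {0A/0Mu/2Ld/1B | 0r 0w}

reason(slot 4) = RD_PORT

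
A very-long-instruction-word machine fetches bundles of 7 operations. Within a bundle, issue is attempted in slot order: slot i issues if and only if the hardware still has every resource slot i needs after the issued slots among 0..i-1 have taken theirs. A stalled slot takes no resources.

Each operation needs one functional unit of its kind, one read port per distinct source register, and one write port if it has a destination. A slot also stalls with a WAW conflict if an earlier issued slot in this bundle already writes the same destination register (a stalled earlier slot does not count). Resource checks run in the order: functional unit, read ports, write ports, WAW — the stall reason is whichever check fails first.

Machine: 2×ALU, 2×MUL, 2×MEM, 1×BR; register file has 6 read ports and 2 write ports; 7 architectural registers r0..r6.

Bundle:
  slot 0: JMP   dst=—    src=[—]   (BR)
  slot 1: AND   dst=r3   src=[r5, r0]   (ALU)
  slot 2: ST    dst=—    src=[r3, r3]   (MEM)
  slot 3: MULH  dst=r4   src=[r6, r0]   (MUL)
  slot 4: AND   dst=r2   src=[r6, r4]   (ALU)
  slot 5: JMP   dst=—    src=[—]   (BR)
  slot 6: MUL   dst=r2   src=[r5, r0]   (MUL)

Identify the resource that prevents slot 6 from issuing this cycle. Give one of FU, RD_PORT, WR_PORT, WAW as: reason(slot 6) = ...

slot 0 (BR): ISSUE — free A2,Mu2,Ld2,B0 rp6 wp2
slot 1 (ALU): ISSUE — free A1,Mu2,Ld2,B0 rp4 wp1
slot 2 (MEM): ISSUE — free A1,Mu2,Ld1,B0 rp3 wp1
slot 3 (MUL): ISSUE — free A1,Mu1,Ld1,B0 rp1 wp0
slot 4 (ALU): stall RD_PORT — free A1,Mu1,Ld1,B0 rp1 wp0
slot 5 (BR): stall FU — free A1,Mu1,Ld1,B0 rp1 wp0
slot 6 (MUL): stall RD_PORT — free A1,Mu1,Ld1,B0 rp1 wp0

reason(slot 6) = RD_PORT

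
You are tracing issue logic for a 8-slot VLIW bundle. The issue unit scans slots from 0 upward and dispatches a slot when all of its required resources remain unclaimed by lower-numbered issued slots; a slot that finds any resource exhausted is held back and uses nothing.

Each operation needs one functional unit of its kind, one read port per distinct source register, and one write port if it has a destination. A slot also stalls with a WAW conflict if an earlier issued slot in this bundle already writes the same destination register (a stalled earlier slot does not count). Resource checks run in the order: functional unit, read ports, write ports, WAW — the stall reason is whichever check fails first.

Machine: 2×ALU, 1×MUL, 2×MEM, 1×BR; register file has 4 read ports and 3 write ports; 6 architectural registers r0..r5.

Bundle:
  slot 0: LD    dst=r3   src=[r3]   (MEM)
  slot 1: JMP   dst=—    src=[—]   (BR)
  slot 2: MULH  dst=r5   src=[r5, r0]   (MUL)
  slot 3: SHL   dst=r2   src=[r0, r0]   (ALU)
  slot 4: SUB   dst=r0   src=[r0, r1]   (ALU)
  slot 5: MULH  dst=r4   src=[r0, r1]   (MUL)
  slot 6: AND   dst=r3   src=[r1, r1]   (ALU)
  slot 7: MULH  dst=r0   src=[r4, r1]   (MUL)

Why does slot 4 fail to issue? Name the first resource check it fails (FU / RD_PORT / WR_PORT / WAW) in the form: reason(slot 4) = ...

  0. MEM→r3 ⇒ go  {2A/1Mu/1Ld/1B | 3r 2w}
  1. BR ⇒ go  {2A/1Mu/1Ld/0B | 3r 2w}
  2. MUL→r5 ⇒ go  {2A/0Mu/1Ld/0B | 1r 1w}
  3. ALU→r2 ⇒ go  {1A/0Mu/1Ld/0B | 0r 0w}
  4. ALU→r0 ⇒ no(RD_PORT)  {1A/0Mu/1Ld/0B | 0r 0w}
  5. MUL→r4 ⇒ no(FU)  {1A/0Mu/1Ld/0B | 0r 0w}
  6. ALU→r3 ⇒ no(RD_PORT)  {1A/0Mu/1Ld/0B | 0r 0w}
  7. MUL→r0 ⇒ no(FU)  {1A/0Mu/1Ld/0B | 0r 0w}

reason(slot 4) = RD_PORT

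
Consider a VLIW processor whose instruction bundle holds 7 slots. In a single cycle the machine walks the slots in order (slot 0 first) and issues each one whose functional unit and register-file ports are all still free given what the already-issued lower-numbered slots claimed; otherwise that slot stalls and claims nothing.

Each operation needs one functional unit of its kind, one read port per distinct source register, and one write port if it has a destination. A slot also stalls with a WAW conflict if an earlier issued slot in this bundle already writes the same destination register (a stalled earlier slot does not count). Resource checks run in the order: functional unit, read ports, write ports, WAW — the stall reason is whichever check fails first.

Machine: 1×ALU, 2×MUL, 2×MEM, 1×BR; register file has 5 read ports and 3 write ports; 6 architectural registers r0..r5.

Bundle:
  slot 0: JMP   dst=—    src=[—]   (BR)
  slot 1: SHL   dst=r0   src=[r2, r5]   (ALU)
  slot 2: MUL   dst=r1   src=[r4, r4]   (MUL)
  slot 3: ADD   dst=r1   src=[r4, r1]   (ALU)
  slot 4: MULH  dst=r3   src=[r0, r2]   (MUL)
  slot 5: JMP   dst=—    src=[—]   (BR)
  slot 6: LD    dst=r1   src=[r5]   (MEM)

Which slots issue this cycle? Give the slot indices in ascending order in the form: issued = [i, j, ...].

[0] BR needs rd=0 wr=0: ok; after: ALU=1 MUL=2 MEM=2 BR=0, R=5, W=3
[1] ALU needs rd=2 wr=1: ok; after: ALU=0 MUL=2 MEM=2 BR=0, R=3, W=2
[2] MUL needs rd=1 wr=1: ok; after: ALU=0 MUL=1 MEM=2 BR=0, R=2, W=1
[3] ALU needs rd=2 wr=1: FU; after: ALU=0 MUL=1 MEM=2 BR=0, R=2, W=1
[4] MUL needs rd=2 wr=1: ok; after: ALU=0 MUL=0 MEM=2 BR=0, R=0, W=0
[5] BR needs rd=0 wr=0: FU; after: ALU=0 MUL=0 MEM=2 BR=0, R=0, W=0
[6] MEM needs rd=1 wr=1: RD_PORT; after: ALU=0 MUL=0 MEM=2 BR=0, R=0, W=0

issued = [0, 1, 2, 4]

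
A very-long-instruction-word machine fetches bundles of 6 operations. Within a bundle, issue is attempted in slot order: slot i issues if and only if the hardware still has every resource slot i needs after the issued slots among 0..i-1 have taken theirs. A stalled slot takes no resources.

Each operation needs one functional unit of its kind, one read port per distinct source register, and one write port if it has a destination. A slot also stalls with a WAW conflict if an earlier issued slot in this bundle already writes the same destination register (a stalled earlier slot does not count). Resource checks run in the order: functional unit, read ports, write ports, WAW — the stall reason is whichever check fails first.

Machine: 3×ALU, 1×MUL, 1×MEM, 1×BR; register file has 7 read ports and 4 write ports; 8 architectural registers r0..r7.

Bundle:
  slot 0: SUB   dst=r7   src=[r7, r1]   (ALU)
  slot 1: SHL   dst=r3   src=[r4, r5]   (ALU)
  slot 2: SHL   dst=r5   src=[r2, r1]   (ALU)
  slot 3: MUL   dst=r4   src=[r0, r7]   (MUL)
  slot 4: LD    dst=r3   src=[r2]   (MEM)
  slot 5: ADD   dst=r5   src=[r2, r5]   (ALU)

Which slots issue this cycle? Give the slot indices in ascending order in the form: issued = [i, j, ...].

issued = [0, 1, 2]

(0) want 1×ALU +2rd +1wr — yes → AL2|MU1|ME1|BR1|rd5|wr3
(1) want 1×ALU +2rd +1wr — yes → AL1|MU1|ME1|BR1|rd3|wr2
(2) want 1×ALU +2rd +1wr — yes → AL0|MU1|ME1|BR1|rd1|wr1
(3) want 1×MUL +2rd +1wr — RD_PORT → AL0|MU1|ME1|BR1|rd1|wr1
(4) want 1×MEM +1rd +1wr — WAW → AL0|MU1|ME1|BR1|rd1|wr1
(5) want 1×ALU +2rd +1wr — FU → AL0|MU1|ME1|BR1|rd1|wr1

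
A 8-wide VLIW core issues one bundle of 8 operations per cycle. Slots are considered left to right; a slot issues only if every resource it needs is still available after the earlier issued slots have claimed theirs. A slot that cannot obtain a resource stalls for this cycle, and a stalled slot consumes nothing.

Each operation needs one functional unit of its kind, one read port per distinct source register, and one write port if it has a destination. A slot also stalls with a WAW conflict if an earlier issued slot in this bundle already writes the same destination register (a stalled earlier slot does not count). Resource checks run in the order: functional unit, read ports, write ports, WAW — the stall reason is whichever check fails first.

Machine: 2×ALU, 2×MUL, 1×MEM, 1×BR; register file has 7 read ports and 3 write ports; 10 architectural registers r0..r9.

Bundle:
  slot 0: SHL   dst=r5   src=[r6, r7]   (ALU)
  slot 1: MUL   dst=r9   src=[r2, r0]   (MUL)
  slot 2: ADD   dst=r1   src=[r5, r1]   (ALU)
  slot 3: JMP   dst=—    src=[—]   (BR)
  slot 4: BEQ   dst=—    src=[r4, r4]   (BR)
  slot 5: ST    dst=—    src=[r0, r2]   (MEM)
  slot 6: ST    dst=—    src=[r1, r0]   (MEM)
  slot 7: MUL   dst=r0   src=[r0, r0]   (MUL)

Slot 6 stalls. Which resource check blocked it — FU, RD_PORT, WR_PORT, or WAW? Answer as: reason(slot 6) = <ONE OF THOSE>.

#0 ALU src=r6,r7 dispatched  <A:1 Mu:2 Ld:1 B:1 rd:5 wr:2>
#1 MUL src=r2,r0 dispatched  <A:1 Mu:1 Ld:1 B:1 rd:3 wr:1>
#2 ALU src=r5,r1 dispatched  <A:0 Mu:1 Ld:1 B:1 rd:1 wr:0>
#3 BR src=- dispatched  <A:0 Mu:1 Ld:1 B:0 rd:1 wr:0>
#4 BR src=r4,r4 held:FU  <A:0 Mu:1 Ld:1 B:0 rd:1 wr:0>
#5 MEM src=r0,r2 held:RD_PORT  <A:0 Mu:1 Ld:1 B:0 rd:1 wr:0>
#6 MEM src=r1,r0 held:RD_PORT  <A:0 Mu:1 Ld:1 B:0 rd:1 wr:0>
#7 MUL src=r0,r0 held:WR_PORT  <A:0 Mu:1 Ld:1 B:0 rd:1 wr:0>

reason(slot 6) = RD_PORT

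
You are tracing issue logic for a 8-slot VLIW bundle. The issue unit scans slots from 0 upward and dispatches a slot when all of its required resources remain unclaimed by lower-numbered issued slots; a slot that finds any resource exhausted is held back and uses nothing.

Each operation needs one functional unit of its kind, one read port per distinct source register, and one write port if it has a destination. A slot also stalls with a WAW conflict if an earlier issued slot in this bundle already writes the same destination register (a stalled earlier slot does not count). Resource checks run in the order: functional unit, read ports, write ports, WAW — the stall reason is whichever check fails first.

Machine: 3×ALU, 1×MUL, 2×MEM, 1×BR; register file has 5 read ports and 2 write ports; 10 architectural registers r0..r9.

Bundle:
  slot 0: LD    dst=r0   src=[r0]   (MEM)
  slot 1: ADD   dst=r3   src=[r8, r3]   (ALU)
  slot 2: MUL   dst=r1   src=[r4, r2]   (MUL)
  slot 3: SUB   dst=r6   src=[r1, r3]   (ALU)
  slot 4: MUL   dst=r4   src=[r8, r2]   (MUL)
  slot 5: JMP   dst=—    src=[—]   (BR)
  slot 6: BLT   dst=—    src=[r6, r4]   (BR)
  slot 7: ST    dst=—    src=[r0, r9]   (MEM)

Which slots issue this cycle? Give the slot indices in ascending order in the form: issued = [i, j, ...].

issued = [0, 1, 5, 7]

#0 MEM src=r0 dispatched  <A:3 Mu:1 Ld:1 B:1 rd:4 wr:1>
#1 ALU src=r8,r3 dispatched  <A:2 Mu:1 Ld:1 B:1 rd:2 wr:0>
#2 MUL src=r4,r2 held:WR_PORT  <A:2 Mu:1 Ld:1 B:1 rd:2 wr:0>
#3 ALU src=r1,r3 held:WR_PORT  <A:2 Mu:1 Ld:1 B:1 rd:2 wr:0>
#4 MUL src=r8,r2 held:WR_PORT  <A:2 Mu:1 Ld:1 B:1 rd:2 wr:0>
#5 BR src=- dispatched  <A:2 Mu:1 Ld:1 B:0 rd:2 wr:0>
#6 BR src=r6,r4 held:FU  <A:2 Mu:1 Ld:1 B:0 rd:2 wr:0>
#7 MEM src=r0,r9 dispatched  <A:2 Mu:1 Ld:0 B:0 rd:0 wr:0>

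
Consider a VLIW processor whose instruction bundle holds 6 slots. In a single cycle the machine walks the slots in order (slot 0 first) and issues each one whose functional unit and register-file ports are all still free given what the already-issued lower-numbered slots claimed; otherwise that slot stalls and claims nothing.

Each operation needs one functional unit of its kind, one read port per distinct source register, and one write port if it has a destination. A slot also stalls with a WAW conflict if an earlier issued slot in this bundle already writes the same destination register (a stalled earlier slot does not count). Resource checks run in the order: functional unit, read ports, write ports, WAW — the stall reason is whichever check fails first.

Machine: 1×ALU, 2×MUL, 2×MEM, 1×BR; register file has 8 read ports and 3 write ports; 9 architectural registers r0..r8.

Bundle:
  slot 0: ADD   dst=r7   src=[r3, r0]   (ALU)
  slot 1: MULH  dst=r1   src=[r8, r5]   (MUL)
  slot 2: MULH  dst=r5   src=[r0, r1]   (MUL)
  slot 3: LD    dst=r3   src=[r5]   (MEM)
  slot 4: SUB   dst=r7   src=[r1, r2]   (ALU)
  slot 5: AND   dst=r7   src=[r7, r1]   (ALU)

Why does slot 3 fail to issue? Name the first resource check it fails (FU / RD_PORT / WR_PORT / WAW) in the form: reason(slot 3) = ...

reason(slot 3) = WR_PORT

#0 ALU src=r3,r0 dispatched  <A:0 Mu:2 Ld:2 B:1 rd:6 wr:2>
#1 MUL src=r8,r5 dispatched  <A:0 Mu:1 Ld:2 B:1 rd:4 wr:1>
#2 MUL src=r0,r1 dispatched  <A:0 Mu:0 Ld:2 B:1 rd:2 wr:0>
#3 MEM src=r5 held:WR_PORT  <A:0 Mu:0 Ld:2 B:1 rd:2 wr:0>
#4 ALU src=r1,r2 held:FU  <A:0 Mu:0 Ld:2 B:1 rd:2 wr:0>
#5 ALU src=r7,r1 held:FU  <A:0 Mu:0 Ld:2 B:1 rd:2 wr:0>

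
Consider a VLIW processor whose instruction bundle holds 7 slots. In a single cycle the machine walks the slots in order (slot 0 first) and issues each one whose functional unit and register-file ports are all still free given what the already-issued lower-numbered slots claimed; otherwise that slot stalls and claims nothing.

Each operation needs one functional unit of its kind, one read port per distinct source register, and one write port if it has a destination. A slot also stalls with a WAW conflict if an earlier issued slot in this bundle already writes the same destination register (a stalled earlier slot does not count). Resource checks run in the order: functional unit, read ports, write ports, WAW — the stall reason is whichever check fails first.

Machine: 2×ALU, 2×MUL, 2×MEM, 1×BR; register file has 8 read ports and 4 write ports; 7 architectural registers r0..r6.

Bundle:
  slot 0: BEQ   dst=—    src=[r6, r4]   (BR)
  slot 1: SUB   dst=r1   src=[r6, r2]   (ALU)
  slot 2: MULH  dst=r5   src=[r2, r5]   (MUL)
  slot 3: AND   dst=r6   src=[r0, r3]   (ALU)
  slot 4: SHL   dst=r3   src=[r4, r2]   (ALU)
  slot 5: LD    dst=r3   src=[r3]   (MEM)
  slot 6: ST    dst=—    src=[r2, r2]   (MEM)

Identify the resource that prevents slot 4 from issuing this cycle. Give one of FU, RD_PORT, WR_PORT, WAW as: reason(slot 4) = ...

reason(slot 4) = FU

  0. BR ⇒ go  {2A/2Mu/2Ld/0B | 6r 4w}
  1. ALU→r1 ⇒ go  {1A/2Mu/2Ld/0B | 4r 3w}
  2. MUL→r5 ⇒ go  {1A/1Mu/2Ld/0B | 2r 2w}
  3. ALU→r6 ⇒ go  {0A/1Mu/2Ld/0B | 0r 1w}
  4. ALU→r3 ⇒ no(FU)  {0A/1Mu/2Ld/0B | 0r 1w}
  5. MEM→r3 ⇒ no(RD_PORT)  {0A/1Mu/2Ld/0B | 0r 1w}
  6. MEM ⇒ no(RD_PORT)  {0A/1Mu/2Ld/0B | 0r 1w}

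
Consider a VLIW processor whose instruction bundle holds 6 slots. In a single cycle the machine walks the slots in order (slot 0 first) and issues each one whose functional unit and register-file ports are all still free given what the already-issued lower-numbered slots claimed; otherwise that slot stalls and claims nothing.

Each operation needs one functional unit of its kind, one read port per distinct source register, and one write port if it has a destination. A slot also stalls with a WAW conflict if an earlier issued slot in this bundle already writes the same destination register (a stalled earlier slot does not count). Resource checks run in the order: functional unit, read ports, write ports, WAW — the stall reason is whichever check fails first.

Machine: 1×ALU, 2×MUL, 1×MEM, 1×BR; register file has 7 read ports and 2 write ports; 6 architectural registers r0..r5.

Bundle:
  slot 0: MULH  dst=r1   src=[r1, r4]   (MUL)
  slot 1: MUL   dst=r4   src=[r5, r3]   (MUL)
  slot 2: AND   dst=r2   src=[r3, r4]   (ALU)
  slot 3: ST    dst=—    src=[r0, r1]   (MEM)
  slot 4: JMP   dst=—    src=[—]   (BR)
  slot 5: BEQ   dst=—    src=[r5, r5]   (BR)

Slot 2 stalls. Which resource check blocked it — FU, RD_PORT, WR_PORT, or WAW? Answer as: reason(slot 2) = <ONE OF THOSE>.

reason(slot 2) = WR_PORT

(0) want 1×MUL +2rd +1wr — yes → AL1|MU1|ME1|BR1|rd5|wr1
(1) want 1×MUL +2rd +1wr — yes → AL1|MU0|ME1|BR1|rd3|wr0
(2) want 1×ALU +2rd +1wr — WR_PORT → AL1|MU0|ME1|BR1|rd3|wr0
(3) want 1×MEM +2rd +0wr — yes → AL1|MU0|ME0|BR1|rd1|wr0
(4) want 1×BR +0rd +0wr — yes → AL1|MU0|ME0|BR0|rd1|wr0
(5) want 1×BR +1rd +0wr — FU → AL1|MU0|ME0|BR0|rd1|wr0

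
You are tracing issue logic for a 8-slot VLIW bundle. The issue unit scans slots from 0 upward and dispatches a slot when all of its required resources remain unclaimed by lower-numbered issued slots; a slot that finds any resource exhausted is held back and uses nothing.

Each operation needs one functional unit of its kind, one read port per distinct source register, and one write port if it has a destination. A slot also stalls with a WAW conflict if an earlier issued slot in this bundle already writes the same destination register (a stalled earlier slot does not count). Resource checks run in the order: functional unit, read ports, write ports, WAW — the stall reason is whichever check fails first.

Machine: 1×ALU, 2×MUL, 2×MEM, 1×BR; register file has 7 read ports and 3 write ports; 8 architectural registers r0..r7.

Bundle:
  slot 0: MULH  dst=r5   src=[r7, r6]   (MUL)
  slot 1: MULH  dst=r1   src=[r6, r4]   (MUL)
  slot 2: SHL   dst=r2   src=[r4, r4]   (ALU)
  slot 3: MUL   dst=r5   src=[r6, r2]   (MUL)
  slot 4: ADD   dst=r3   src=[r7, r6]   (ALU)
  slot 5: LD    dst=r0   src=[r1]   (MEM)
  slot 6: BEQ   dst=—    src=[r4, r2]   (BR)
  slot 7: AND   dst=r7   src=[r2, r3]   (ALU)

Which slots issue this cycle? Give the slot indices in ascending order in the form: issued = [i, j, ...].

  0. MUL→r5 ⇒ go  {1A/1Mu/2Ld/1B | 5r 2w}
  1. MUL→r1 ⇒ go  {1A/0Mu/2Ld/1B | 3r 1w}
  2. ALU→r2 ⇒ go  {0A/0Mu/2Ld/1B | 2r 0w}
  3. MUL→r5 ⇒ no(FU)  {0A/0Mu/2Ld/1B | 2r 0w}
  4. ALU→r3 ⇒ no(FU)  {0A/0Mu/2Ld/1B | 2r 0w}
  5. MEM→r0 ⇒ no(WR_PORT)  {0A/0Mu/2Ld/1B | 2r 0w}
  6. BR ⇒ go  {0A/0Mu/2Ld/0B | 0r 0w}
  7. ALU→r7 ⇒ no(FU)  {0A/0Mu/2Ld/0B | 0r 0w}

issued = [0, 1, 2, 6]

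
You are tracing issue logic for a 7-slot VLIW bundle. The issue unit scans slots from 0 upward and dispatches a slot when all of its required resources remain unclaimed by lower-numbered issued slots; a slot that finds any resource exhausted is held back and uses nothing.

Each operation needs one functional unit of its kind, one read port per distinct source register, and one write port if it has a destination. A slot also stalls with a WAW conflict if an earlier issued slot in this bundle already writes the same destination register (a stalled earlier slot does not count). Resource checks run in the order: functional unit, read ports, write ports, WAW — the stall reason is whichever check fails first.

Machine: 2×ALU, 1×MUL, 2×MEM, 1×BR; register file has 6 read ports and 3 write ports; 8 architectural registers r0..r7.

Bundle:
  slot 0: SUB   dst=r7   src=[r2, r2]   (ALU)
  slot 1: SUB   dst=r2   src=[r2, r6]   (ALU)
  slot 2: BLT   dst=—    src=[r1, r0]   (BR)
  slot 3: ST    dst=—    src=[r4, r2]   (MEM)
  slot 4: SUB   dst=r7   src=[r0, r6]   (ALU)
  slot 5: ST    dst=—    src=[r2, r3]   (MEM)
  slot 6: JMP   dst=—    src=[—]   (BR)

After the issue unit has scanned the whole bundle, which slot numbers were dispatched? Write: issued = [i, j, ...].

issued = [0, 1, 2]

#0 ALU src=r2,r2 dispatched  <A:1 Mu:1 Ld:2 B:1 rd:5 wr:2>
#1 ALU src=r2,r6 dispatched  <A:0 Mu:1 Ld:2 B:1 rd:3 wr:1>
#2 BR src=r1,r0 dispatched  <A:0 Mu:1 Ld:2 B:0 rd:1 wr:1>
#3 MEM src=r4,r2 held:RD_PORT  <A:0 Mu:1 Ld:2 B:0 rd:1 wr:1>
#4 ALU src=r0,r6 held:FU  <A:0 Mu:1 Ld:2 B:0 rd:1 wr:1>
#5 MEM src=r2,r3 held:RD_PORT  <A:0 Mu:1 Ld:2 B:0 rd:1 wr:1>
#6 BR src=- held:FU  <A:0 Mu:1 Ld:2 B:0 rd:1 wr:1>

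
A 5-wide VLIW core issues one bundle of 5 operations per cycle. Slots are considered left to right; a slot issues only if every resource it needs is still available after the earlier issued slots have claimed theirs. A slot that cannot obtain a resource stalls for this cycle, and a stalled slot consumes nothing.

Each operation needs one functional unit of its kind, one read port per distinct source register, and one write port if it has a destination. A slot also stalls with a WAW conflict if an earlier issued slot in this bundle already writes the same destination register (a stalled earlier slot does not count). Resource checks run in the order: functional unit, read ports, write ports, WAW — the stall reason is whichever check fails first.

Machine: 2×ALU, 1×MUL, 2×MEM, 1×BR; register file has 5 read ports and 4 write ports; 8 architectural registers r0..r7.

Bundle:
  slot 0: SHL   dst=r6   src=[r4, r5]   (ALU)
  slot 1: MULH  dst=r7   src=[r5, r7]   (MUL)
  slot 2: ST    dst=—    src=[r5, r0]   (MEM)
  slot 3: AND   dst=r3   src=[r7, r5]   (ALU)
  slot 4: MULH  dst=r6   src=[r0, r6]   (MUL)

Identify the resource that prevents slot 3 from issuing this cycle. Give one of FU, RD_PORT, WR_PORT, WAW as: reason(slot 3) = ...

reason(slot 3) = RD_PORT

  0. ALU→r6 ⇒ go  {1A/1Mu/2Ld/1B | 3r 3w}
  1. MUL→r7 ⇒ go  {1A/0Mu/2Ld/1B | 1r 2w}
  2. MEM ⇒ no(RD_PORT)  {1A/0Mu/2Ld/1B | 1r 2w}
  3. ALU→r3 ⇒ no(RD_PORT)  {1A/0Mu/2Ld/1B | 1r 2w}
  4. MUL→r6 ⇒ no(FU)  {1A/0Mu/2Ld/1B | 1r 2w}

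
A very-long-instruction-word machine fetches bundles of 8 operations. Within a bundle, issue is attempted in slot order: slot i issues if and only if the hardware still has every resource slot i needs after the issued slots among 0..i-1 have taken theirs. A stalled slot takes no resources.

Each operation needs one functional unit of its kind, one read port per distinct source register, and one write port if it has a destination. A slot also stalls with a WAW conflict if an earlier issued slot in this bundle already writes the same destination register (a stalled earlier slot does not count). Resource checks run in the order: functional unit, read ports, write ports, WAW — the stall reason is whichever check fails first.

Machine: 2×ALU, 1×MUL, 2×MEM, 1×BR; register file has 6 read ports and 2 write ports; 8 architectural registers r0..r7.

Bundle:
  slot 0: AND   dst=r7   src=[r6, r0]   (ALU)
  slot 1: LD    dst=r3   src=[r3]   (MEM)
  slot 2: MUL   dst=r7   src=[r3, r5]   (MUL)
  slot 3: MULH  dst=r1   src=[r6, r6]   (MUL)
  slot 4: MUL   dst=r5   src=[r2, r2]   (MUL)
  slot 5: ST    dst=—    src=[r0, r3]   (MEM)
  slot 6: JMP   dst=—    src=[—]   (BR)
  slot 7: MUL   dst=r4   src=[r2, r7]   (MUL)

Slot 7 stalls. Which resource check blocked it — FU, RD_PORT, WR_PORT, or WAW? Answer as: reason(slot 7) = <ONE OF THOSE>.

reason(slot 7) = RD_PORT

[0] ALU needs rd=2 wr=1: ok; after: ALU=1 MUL=1 MEM=2 BR=1, R=4, W=1
[1] MEM needs rd=1 wr=1: ok; after: ALU=1 MUL=1 MEM=1 BR=1, R=3, W=0
[2] MUL needs rd=2 wr=1: WR_PORT; after: ALU=1 MUL=1 MEM=1 BR=1, R=3, W=0
[3] MUL needs rd=1 wr=1: WR_PORT; after: ALU=1 MUL=1 MEM=1 BR=1, R=3, W=0
[4] MUL needs rd=1 wr=1: WR_PORT; after: ALU=1 MUL=1 MEM=1 BR=1, R=3, W=0
[5] MEM needs rd=2 wr=0: ok; after: ALU=1 MUL=1 MEM=0 BR=1, R=1, W=0
[6] BR needs rd=0 wr=0: ok; after: ALU=1 MUL=1 MEM=0 BR=0, R=1, W=0
[7] MUL needs rd=2 wr=1: RD_PORT; after: ALU=1 MUL=1 MEM=0 BR=0, R=1, W=0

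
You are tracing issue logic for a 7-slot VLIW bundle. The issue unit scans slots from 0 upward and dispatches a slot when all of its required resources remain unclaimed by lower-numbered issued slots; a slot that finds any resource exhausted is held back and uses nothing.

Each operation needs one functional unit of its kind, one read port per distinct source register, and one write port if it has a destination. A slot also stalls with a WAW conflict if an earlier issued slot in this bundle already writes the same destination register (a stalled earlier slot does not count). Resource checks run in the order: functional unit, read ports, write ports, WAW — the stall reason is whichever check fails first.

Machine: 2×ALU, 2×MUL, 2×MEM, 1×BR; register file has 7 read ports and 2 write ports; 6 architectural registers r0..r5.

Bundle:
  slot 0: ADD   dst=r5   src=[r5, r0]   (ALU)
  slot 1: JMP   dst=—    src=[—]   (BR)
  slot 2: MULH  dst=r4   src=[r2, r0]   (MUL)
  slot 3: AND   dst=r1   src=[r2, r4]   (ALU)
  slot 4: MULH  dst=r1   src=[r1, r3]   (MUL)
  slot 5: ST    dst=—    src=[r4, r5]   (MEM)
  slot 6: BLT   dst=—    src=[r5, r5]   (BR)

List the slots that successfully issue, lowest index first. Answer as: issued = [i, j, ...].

slot 0 (ALU): ISSUE — free A1,Mu2,Ld2,B1 rp5 wp1
slot 1 (BR): ISSUE — free A1,Mu2,Ld2,B0 rp5 wp1
slot 2 (MUL): ISSUE — free A1,Mu1,Ld2,B0 rp3 wp0
slot 3 (ALU): stall WR_PORT — free A1,Mu1,Ld2,B0 rp3 wp0
slot 4 (MUL): stall WR_PORT — free A1,Mu1,Ld2,B0 rp3 wp0
slot 5 (MEM): ISSUE — free A1,Mu1,Ld1,B0 rp1 wp0
slot 6 (BR): stall FU — free A1,Mu1,Ld1,B0 rp1 wp0

issued = [0, 1, 2, 5]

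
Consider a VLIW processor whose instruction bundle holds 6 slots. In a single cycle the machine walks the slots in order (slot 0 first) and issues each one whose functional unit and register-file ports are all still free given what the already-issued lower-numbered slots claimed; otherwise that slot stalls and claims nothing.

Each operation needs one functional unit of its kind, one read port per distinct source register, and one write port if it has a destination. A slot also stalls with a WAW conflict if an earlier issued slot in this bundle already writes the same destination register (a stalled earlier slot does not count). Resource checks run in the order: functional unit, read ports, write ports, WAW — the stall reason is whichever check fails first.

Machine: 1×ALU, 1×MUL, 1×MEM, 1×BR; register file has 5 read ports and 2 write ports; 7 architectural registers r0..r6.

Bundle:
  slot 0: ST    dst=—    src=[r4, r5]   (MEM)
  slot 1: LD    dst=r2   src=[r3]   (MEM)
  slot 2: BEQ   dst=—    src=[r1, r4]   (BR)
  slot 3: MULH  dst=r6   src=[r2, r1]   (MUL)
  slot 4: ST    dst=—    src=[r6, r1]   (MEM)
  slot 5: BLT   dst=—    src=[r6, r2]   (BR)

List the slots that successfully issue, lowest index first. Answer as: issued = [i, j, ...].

issued = [0, 2]

[0] MEM needs rd=2 wr=0: ok; after: ALU=1 MUL=1 MEM=0 BR=1, R=3, W=2
[1] MEM needs rd=1 wr=1: FU; after: ALU=1 MUL=1 MEM=0 BR=1, R=3, W=2
[2] BR needs rd=2 wr=0: ok; after: ALU=1 MUL=1 MEM=0 BR=0, R=1, W=2
[3] MUL needs rd=2 wr=1: RD_PORT; after: ALU=1 MUL=1 MEM=0 BR=0, R=1, W=2
[4] MEM needs rd=2 wr=0: FU; after: ALU=1 MUL=1 MEM=0 BR=0, R=1, W=2
[5] BR needs rd=2 wr=0: FU; after: ALU=1 MUL=1 MEM=0 BR=0, R=1, W=2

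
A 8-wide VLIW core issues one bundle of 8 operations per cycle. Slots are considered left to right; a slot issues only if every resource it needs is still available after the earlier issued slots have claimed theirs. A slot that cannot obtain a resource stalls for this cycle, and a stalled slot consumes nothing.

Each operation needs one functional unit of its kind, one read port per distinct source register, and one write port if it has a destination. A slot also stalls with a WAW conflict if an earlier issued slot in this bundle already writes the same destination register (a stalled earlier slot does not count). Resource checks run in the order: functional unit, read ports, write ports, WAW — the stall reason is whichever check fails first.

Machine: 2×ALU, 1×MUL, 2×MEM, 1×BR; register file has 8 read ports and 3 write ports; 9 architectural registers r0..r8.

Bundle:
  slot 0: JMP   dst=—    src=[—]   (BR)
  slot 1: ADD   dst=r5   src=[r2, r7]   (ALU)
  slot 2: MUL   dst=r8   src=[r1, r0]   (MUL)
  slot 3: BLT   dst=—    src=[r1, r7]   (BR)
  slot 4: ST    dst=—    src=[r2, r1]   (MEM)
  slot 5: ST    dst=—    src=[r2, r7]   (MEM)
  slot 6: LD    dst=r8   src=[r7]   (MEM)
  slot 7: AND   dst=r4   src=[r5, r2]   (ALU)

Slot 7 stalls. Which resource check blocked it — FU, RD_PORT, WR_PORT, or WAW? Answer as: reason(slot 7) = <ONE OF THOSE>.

reason(slot 7) = RD_PORT

#0 BR src=- dispatched  <A:2 Mu:1 Ld:2 B:0 rd:8 wr:3>
#1 ALU src=r2,r7 dispatched  <A:1 Mu:1 Ld:2 B:0 rd:6 wr:2>
#2 MUL src=r1,r0 dispatched  <A:1 Mu:0 Ld:2 B:0 rd:4 wr:1>
#3 BR src=r1,r7 held:FU  <A:1 Mu:0 Ld:2 B:0 rd:4 wr:1>
#4 MEM src=r2,r1 dispatched  <A:1 Mu:0 Ld:1 B:0 rd:2 wr:1>
#5 MEM src=r2,r7 dispatched  <A:1 Mu:0 Ld:0 B:0 rd:0 wr:1>
#6 MEM src=r7 held:FU  <A:1 Mu:0 Ld:0 B:0 rd:0 wr:1>
#7 ALU src=r5,r2 held:RD_PORT  <A:1 Mu:0 Ld:0 B:0 rd:0 wr:1>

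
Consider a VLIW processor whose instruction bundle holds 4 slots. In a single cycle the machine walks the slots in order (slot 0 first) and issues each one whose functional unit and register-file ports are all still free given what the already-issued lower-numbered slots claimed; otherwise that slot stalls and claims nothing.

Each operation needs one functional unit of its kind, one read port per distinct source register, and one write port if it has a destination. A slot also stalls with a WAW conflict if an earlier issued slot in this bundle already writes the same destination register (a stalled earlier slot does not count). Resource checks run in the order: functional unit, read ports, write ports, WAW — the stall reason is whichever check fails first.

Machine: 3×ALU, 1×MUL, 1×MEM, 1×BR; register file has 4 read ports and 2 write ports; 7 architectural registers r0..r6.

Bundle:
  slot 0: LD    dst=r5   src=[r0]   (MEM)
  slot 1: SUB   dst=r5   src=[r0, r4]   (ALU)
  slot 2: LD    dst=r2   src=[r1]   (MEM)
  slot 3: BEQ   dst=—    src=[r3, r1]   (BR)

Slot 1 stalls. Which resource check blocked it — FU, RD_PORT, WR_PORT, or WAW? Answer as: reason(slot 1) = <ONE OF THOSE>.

  0. MEM→r5 ⇒ go  {3A/1Mu/0Ld/1B | 3r 1w}
  1. ALU→r5 ⇒ no(WAW)  {3A/1Mu/0Ld/1B | 3r 1w}
  2. MEM→r2 ⇒ no(FU)  {3A/1Mu/0Ld/1B | 3r 1w}
  3. BR ⇒ go  {3A/1Mu/0Ld/0B | 1r 1w}

reason(slot 1) = WAW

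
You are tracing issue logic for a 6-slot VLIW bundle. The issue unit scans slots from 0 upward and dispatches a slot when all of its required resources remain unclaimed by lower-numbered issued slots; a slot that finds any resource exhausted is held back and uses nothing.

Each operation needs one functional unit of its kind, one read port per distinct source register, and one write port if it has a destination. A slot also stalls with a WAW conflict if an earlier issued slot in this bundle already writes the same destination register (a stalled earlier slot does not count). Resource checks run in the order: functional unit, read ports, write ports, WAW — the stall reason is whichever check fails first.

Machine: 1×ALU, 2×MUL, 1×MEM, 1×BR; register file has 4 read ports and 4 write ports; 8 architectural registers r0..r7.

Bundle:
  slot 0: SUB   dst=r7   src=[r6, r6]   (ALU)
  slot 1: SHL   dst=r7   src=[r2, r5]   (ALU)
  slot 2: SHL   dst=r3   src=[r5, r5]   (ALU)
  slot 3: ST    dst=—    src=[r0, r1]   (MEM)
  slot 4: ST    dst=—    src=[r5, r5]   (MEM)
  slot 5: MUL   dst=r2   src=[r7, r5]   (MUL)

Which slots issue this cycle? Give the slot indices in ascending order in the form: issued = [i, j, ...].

  0. ALU→r7 ⇒ go  {0A/2Mu/1Ld/1B | 3r 3w}
  1. ALU→r7 ⇒ no(FU)  {0A/2Mu/1Ld/1B | 3r 3w}
  2. ALU→r3 ⇒ no(FU)  {0A/2Mu/1Ld/1B | 3r 3w}
  3. MEM ⇒ go  {0A/2Mu/0Ld/1B | 1r 3w}
  4. MEM ⇒ no(FU)  {0A/2Mu/0Ld/1B | 1r 3w}
  5. MUL→r2 ⇒ no(RD_PORT)  {0A/2Mu/0Ld/1B | 1r 3w}

issued = [0, 3]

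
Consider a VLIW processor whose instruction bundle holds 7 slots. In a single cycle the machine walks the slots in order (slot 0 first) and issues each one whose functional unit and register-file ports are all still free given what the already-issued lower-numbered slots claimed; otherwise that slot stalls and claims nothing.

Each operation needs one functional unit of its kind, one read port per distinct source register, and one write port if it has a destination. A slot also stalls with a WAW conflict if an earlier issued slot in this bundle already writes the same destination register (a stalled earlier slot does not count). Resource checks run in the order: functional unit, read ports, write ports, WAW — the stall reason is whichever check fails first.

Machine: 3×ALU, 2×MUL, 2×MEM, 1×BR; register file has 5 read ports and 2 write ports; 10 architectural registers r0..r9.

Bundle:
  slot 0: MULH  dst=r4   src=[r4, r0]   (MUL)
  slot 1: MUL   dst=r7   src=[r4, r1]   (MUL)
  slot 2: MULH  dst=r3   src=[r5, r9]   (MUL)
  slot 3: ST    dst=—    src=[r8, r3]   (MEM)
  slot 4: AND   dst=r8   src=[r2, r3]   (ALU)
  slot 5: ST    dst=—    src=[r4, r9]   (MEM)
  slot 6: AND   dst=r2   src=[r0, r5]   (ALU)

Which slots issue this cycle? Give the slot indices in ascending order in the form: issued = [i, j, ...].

  0. MUL→r4 ⇒ go  {3A/1Mu/2Ld/1B | 3r 1w}
  1. MUL→r7 ⇒ go  {3A/0Mu/2Ld/1B | 1r 0w}
  2. MUL→r3 ⇒ no(FU)  {3A/0Mu/2Ld/1B | 1r 0w}
  3. MEM ⇒ no(RD_PORT)  {3A/0Mu/2Ld/1B | 1r 0w}
  4. ALU→r8 ⇒ no(RD_PORT)  {3A/0Mu/2Ld/1B | 1r 0w}
  5. MEM ⇒ no(RD_PORT)  {3A/0Mu/2Ld/1B | 1r 0w}
  6. ALU→r2 ⇒ no(RD_PORT)  {3A/0Mu/2Ld/1B | 1r 0w}

issued = [0, 1]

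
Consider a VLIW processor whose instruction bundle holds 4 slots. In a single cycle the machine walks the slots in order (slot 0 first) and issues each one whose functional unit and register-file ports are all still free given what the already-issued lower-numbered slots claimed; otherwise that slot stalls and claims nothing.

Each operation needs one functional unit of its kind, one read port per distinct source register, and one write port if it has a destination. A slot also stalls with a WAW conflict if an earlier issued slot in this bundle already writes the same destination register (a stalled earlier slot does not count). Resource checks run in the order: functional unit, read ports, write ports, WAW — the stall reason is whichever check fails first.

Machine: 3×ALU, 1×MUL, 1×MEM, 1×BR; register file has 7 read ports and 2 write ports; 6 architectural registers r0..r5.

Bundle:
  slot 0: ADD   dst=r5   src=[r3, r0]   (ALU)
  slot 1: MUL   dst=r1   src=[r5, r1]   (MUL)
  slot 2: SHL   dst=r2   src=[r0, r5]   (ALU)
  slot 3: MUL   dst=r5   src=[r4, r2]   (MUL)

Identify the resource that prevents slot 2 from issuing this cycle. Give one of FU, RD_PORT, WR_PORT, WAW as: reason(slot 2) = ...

reason(slot 2) = WR_PORT

slot 0 (ALU): ISSUE — free A2,Mu1,Ld1,B1 rp5 wp1
slot 1 (MUL): ISSUE — free A2,Mu0,Ld1,B1 rp3 wp0
slot 2 (ALU): stall WR_PORT — free A2,Mu0,Ld1,B1 rp3 wp0
slot 3 (MUL): stall FU — free A2,Mu0,Ld1,B1 rp3 wp0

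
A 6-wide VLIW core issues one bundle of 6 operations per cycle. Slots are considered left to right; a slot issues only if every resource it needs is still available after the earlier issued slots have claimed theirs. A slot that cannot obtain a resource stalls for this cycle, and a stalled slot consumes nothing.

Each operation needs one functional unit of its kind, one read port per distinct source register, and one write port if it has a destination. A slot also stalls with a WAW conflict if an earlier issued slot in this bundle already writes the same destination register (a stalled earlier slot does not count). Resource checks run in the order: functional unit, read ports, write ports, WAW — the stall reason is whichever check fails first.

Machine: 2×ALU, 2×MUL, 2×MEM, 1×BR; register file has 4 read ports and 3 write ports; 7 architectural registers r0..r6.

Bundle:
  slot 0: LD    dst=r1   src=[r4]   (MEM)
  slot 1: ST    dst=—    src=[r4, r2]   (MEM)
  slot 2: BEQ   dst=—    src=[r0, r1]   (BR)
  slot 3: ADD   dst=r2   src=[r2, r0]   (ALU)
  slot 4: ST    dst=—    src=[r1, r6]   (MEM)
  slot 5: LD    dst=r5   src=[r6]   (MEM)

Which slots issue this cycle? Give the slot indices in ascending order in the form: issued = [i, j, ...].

issued = [0, 1]

[0] MEM needs rd=1 wr=1: ok; after: ALU=2 MUL=2 MEM=1 BR=1, R=3, W=2
[1] MEM needs rd=2 wr=0: ok; after: ALU=2 MUL=2 MEM=0 BR=1, R=1, W=2
[2] BR needs rd=2 wr=0: RD_PORT; after: ALU=2 MUL=2 MEM=0 BR=1, R=1, W=2
[3] ALU needs rd=2 wr=1: RD_PORT; after: ALU=2 MUL=2 MEM=0 BR=1, R=1, W=2
[4] MEM needs rd=2 wr=0: FU; after: ALU=2 MUL=2 MEM=0 BR=1, R=1, W=2
[5] MEM needs rd=1 wr=1: FU; after: ALU=2 MUL=2 MEM=0 BR=1, R=1, W=2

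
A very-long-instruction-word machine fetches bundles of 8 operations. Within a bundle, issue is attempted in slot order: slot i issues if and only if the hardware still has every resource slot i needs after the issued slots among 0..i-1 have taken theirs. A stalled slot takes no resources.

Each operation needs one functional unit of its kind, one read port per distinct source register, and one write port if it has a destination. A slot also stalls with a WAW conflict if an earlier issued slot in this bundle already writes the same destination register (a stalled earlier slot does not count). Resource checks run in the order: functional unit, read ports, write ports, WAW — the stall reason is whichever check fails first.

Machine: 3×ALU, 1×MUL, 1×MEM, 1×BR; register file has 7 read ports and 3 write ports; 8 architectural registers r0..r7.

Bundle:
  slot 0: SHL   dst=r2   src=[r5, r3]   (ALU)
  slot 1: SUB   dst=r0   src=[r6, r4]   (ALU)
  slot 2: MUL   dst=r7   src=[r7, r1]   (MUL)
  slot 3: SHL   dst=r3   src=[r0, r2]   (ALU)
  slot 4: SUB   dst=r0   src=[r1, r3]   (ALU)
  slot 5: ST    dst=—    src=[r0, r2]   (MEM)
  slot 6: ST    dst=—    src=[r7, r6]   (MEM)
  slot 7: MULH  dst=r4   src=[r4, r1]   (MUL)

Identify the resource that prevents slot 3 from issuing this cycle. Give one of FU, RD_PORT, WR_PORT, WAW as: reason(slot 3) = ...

(0) want 1×ALU +2rd +1wr — yes → AL2|MU1|ME1|BR1|rd5|wr2
(1) want 1×ALU +2rd +1wr — yes → AL1|MU1|ME1|BR1|rd3|wr1
(2) want 1×MUL +2rd +1wr — yes → AL1|MU0|ME1|BR1|rd1|wr0
(3) want 1×ALU +2rd +1wr — RD_PORT → AL1|MU0|ME1|BR1|rd1|wr0
(4) want 1×ALU +2rd +1wr — RD_PORT → AL1|MU0|ME1|BR1|rd1|wr0
(5) want 1×MEM +2rd +0wr — RD_PORT → AL1|MU0|ME1|BR1|rd1|wr0
(6) want 1×MEM +2rd +0wr — RD_PORT → AL1|MU0|ME1|BR1|rd1|wr0
(7) want 1×MUL +2rd +1wr — FU → AL1|MU0|ME1|BR1|rd1|wr0

reason(slot 3) = RD_PORT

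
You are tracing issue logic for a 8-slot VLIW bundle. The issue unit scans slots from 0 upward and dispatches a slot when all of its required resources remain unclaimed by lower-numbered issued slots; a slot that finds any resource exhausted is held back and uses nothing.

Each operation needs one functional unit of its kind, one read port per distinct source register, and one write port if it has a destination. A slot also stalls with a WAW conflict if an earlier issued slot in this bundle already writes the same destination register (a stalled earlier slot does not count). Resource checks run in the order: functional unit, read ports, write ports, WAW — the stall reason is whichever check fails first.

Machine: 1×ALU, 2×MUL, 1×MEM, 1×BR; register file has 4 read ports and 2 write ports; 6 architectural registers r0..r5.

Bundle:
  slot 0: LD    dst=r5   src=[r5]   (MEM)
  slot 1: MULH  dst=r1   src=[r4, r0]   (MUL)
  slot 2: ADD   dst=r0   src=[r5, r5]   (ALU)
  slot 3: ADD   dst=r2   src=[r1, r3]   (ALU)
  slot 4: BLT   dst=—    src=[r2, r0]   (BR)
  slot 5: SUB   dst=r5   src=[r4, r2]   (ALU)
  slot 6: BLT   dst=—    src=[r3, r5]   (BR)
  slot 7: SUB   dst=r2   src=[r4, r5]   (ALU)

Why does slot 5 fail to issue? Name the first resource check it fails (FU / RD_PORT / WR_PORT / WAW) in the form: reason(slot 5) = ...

reason(slot 5) = RD_PORT

slot 0 (MEM): ISSUE — free A1,Mu2,Ld0,B1 rp3 wp1
slot 1 (MUL): ISSUE — free A1,Mu1,Ld0,B1 rp1 wp0
slot 2 (ALU): stall WR_PORT — free A1,Mu1,Ld0,B1 rp1 wp0
slot 3 (ALU): stall RD_PORT — free A1,Mu1,Ld0,B1 rp1 wp0
slot 4 (BR): stall RD_PORT — free A1,Mu1,Ld0,B1 rp1 wp0
slot 5 (ALU): stall RD_PORT — free A1,Mu1,Ld0,B1 rp1 wp0
slot 6 (BR): stall RD_PORT — free A1,Mu1,Ld0,B1 rp1 wp0
slot 7 (ALU): stall RD_PORT — free A1,Mu1,Ld0,B1 rp1 wp0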